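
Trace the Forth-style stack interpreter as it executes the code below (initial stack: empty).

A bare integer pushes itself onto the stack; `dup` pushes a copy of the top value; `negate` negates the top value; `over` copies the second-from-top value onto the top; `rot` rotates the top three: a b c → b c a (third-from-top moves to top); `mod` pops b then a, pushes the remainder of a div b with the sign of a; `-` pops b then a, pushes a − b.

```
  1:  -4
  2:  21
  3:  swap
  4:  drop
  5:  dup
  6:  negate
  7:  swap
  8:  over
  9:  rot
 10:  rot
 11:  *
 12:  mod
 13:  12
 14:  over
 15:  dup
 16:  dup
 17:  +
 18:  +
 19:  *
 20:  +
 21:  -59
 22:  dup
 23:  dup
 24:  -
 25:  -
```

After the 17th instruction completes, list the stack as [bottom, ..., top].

-4      -4
21      -4 21
swap    21 -4
drop    21
dup     21 21
negate  21 -21
swap    -21 21
over    -21 21 -21
rot     21 -21 -21
rot     -21 -21 21
*       -21 -441
mod     -21
12      -21 12
over    -21 12 -21
dup     -21 12 -21 -21
dup     -21 12 -21 -21 -21
+       -21 12 -21 -42

[-21, 12, -21, -42]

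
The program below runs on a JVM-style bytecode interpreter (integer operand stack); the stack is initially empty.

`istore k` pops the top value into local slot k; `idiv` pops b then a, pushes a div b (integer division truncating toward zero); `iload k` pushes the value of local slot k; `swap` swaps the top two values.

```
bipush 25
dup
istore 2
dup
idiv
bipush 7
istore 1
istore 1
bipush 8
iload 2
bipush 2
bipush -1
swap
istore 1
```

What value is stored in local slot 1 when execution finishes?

2

bipush 25 -> [25]
dup       -> [25, 25]
istore 2  -> [25]
dup       -> [25, 25]
idiv      -> [1]
bipush 7  -> [1, 7]
istore 1  -> [1]
istore 1  -> []
bipush 8  -> [8]
iload 2   -> [8, 25]
bipush 2  -> [8, 25, 2]
bipush -1 -> [8, 25, 2, -1]
swap      -> [8, 25, -1, 2]
istore 1  -> [8, 25, -1]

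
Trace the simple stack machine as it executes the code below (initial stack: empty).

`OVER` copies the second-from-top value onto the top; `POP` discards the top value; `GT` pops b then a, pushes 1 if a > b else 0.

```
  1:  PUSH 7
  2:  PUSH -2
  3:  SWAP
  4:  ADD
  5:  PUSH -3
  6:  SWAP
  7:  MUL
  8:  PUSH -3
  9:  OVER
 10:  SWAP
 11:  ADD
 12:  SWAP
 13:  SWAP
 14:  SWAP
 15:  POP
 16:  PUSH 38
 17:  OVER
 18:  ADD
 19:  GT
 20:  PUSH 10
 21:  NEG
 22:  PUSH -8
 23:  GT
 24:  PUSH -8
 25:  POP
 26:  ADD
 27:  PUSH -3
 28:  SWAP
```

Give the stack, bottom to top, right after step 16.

[-18, 38]

PUSH 7  → 7
PUSH -2 → 7 -2
SWAP    → -2 7
ADD     → 5
PUSH -3 → 5 -3
SWAP    → -3 5
MUL     → -15
PUSH -3 → -15 -3
OVER    → -15 -3 -15
SWAP    → -15 -15 -3
ADD     → -15 -18
SWAP    → -18 -15
SWAP    → -15 -18
SWAP    → -18 -15
POP     → -18
PUSH 38 → -18 38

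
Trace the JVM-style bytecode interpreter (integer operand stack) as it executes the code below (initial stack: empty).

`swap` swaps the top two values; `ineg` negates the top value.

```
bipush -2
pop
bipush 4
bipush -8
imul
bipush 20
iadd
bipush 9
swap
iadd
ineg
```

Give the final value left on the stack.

3

bipush -2 → -2
pop       → (empty)
bipush 4  → 4
bipush -8 → 4 -8
imul      → -32
bipush 20 → -32 20
iadd      → -12
bipush 9  → -12 9
swap      → 9 -12
iadd      → -3
ineg      → 3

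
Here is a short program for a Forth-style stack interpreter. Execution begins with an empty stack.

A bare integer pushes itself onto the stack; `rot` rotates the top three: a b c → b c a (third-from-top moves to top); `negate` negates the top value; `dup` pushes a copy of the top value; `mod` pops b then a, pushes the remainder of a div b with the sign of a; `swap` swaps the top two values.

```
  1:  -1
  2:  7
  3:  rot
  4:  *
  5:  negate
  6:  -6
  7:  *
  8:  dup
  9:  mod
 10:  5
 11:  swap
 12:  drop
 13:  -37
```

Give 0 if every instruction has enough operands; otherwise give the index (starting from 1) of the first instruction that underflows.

-1 : -1
7  : -1 7
rot  — needs 3 operands, stack has 2 → underflow

3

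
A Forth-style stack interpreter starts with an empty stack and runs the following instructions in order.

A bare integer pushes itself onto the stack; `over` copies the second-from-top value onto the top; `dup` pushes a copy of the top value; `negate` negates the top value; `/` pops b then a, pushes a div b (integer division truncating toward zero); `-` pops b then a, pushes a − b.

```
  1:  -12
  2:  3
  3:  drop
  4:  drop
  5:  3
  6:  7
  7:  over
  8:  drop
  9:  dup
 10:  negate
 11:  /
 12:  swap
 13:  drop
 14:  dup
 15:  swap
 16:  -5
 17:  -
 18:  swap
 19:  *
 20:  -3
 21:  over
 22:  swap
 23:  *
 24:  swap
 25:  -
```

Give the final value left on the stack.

16

-12    : -12
3      : -12 3
drop   : -12
drop   : (empty)
3      : 3
7      : 3 7
over   : 3 7 3
drop   : 3 7
dup    : 3 7 7
negate : 3 7 -7
/      : 3 -1
swap   : -1 3
drop   : -1
dup    : -1 -1
swap   : -1 -1
-5     : -1 -1 -5
-      : -1 4
swap   : 4 -1
*      : -4
-3     : -4 -3
over   : -4 -3 -4
swap   : -4 -4 -3
*      : -4 12
swap   : 12 -4
-      : 16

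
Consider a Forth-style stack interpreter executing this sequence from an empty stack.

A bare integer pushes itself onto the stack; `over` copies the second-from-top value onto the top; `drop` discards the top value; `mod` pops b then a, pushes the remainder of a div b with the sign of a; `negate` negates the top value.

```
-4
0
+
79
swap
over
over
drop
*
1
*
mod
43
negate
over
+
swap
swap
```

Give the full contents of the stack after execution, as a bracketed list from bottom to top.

-4     -> -4
0      -> -4 0
+      -> -4
79     -> -4 79
swap   -> 79 -4
over   -> 79 -4 79
over   -> 79 -4 79 -4
drop   -> 79 -4 79
*      -> 79 -316
1      -> 79 -316 1
*      -> 79 -316
mod    -> 79
43     -> 79 43
negate -> 79 -43
over   -> 79 -43 79
+      -> 79 36
swap   -> 36 79
swap   -> 79 36

[79, 36]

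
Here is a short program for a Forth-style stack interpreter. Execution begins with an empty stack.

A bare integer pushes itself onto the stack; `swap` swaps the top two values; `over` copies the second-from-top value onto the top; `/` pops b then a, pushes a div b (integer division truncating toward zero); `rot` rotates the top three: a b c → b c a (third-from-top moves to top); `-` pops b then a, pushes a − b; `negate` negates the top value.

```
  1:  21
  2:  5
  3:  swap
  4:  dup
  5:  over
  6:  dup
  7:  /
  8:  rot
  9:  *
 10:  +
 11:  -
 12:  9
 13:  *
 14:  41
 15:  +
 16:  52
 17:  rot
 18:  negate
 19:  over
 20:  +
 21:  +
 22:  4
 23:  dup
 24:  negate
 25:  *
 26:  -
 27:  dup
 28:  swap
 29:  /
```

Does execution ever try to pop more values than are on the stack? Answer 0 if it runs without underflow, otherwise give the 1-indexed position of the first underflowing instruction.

21    21
5     21 5
swap  5 21
dup   5 21 21
over  5 21 21 21
dup   5 21 21 21 21
/     5 21 21 1
rot   5 21 1 21
*     5 21 21
+     5 42
-     -37
9     -37 9
*     -333
41    -333 41
+     -292
52    -292 52
rot  — needs 3 operands, stack has 2 → underflow

17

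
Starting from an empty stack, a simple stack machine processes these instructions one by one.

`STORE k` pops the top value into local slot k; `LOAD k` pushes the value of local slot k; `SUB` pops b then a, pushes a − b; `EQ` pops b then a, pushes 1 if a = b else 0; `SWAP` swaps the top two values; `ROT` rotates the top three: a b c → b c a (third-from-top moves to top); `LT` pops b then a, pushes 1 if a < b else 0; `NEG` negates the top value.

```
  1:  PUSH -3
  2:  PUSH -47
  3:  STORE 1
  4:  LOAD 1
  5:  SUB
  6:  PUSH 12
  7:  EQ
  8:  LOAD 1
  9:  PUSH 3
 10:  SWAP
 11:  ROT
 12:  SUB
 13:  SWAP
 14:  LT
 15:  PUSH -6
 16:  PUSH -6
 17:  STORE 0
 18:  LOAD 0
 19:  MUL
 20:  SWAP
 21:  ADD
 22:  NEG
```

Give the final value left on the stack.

PUSH -3  -> [-3]
PUSH -47 -> [-3, -47]
STORE 1  -> [-3]
LOAD 1   -> [-3, -47]
SUB      -> [44]
PUSH 12  -> [44, 12]
EQ       -> [0]
LOAD 1   -> [0, -47]
PUSH 3   -> [0, -47, 3]
SWAP     -> [0, 3, -47]
ROT      -> [3, -47, 0]
SUB      -> [3, -47]
SWAP     -> [-47, 3]
LT       -> [1]
PUSH -6  -> [1, -6]
PUSH -6  -> [1, -6, -6]
STORE 0  -> [1, -6]
LOAD 0   -> [1, -6, -6]
MUL      -> [1, 36]
SWAP     -> [36, 1]
ADD      -> [37]
NEG      -> [-37]

-37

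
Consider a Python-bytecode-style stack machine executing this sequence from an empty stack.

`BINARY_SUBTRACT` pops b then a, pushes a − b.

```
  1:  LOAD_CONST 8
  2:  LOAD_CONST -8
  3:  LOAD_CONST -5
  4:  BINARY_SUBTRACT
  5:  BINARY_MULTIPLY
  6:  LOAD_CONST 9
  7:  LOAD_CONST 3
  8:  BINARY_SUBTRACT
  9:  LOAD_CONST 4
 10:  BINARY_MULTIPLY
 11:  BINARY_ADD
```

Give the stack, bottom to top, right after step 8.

LOAD_CONST 8    : [8]
LOAD_CONST -8   : [8, -8]
LOAD_CONST -5   : [8, -8, -5]
BINARY_SUBTRACT : [8, -3]
BINARY_MULTIPLY : [-24]
LOAD_CONST 9    : [-24, 9]
LOAD_CONST 3    : [-24, 9, 3]
BINARY_SUBTRACT : [-24, 6]

[-24, 6]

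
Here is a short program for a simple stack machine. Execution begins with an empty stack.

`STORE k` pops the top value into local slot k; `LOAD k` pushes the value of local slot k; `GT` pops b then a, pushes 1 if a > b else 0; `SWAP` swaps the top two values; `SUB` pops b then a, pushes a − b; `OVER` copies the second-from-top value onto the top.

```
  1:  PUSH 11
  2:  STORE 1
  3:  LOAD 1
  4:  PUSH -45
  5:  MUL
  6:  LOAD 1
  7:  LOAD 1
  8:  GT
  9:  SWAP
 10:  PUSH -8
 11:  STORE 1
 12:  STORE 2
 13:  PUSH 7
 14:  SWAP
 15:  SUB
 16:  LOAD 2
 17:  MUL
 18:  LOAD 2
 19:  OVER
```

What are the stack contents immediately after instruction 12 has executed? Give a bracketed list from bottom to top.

[0]

PUSH 11  -> [11]
STORE 1  -> []
LOAD 1   -> [11]
PUSH -45 -> [11, -45]
MUL      -> [-495]
LOAD 1   -> [-495, 11]
LOAD 1   -> [-495, 11, 11]
GT       -> [-495, 0]
SWAP     -> [0, -495]
PUSH -8  -> [0, -495, -8]
STORE 1  -> [0, -495]
STORE 2  -> [0]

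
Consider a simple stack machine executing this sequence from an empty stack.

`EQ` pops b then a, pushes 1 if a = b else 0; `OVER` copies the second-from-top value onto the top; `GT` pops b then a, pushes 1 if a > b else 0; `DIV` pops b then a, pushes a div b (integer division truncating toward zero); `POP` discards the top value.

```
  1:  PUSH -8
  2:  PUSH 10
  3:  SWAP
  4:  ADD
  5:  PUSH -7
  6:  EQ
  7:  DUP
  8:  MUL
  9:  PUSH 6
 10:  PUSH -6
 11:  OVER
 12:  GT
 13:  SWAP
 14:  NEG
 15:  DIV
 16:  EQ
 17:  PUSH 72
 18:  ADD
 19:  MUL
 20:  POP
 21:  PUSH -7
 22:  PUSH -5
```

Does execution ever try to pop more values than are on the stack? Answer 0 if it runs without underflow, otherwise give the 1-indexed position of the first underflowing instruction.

PUSH -8 -> [-8]
PUSH 10 -> [-8, 10]
SWAP    -> [10, -8]
ADD     -> [2]
PUSH -7 -> [2, -7]
EQ      -> [0]
DUP     -> [0, 0]
MUL     -> [0]
PUSH 6  -> [0, 6]
PUSH -6 -> [0, 6, -6]
OVER    -> [0, 6, -6, 6]
GT      -> [0, 6, 0]
SWAP    -> [0, 0, 6]
NEG     -> [0, 0, -6]
DIV     -> [0, 0]
EQ      -> [1]
PUSH 72 -> [1, 72]
ADD     -> [73]
MUL  — needs 2 operands, stack has 1 → underflow

19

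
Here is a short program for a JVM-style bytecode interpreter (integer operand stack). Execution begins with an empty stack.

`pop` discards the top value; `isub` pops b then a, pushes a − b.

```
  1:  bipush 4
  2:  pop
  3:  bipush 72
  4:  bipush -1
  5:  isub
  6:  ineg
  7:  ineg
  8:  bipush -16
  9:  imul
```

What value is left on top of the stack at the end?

-1168

bipush 4   : 4
pop        : (empty)
bipush 72  : 72
bipush -1  : 72 -1
isub       : 73
ineg       : -73
ineg       : 73
bipush -16 : 73 -16
imul       : -1168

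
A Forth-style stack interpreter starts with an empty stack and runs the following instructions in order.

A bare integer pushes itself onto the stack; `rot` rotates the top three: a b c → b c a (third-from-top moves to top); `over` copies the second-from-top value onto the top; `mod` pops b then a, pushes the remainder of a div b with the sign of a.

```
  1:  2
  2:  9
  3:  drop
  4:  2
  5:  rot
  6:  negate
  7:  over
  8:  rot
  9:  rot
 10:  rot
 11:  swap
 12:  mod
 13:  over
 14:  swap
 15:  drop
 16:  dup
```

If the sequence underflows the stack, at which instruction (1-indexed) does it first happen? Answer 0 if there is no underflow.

5

2    : [2]
9    : [2, 9]
drop : [2]
2    : [2, 2]
rot  — needs 3 operands, stack has 2 → underflow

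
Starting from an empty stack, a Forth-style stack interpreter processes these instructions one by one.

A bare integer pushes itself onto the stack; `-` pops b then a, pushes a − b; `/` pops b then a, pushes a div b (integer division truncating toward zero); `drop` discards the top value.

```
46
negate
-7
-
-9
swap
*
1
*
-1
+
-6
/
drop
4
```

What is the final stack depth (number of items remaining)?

1

46      46
negate  -46
-7      -46 -7
-       -39
-9      -39 -9
swap    -9 -39
*       351
1       351 1
*       351
-1      351 -1
+       350
-6      350 -6
/       -58
drop    (empty)
4       4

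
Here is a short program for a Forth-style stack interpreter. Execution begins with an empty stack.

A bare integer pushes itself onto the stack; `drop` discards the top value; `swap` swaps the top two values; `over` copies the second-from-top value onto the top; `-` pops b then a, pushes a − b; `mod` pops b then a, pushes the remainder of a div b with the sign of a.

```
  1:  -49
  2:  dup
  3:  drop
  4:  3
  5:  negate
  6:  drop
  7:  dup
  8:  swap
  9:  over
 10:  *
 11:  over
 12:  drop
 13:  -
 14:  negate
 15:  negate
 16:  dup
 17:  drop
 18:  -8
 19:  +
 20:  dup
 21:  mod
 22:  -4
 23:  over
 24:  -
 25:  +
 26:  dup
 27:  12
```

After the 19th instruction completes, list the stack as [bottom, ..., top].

[-2458]

-49     [-49]
dup     [-49, -49]
drop    [-49]
3       [-49, 3]
negate  [-49, -3]
drop    [-49]
dup     [-49, -49]
swap    [-49, -49]
over    [-49, -49, -49]
*       [-49, 2401]
over    [-49, 2401, -49]
drop    [-49, 2401]
-       [-2450]
negate  [2450]
negate  [-2450]
dup     [-2450, -2450]
drop    [-2450]
-8      [-2450, -8]
+       [-2458]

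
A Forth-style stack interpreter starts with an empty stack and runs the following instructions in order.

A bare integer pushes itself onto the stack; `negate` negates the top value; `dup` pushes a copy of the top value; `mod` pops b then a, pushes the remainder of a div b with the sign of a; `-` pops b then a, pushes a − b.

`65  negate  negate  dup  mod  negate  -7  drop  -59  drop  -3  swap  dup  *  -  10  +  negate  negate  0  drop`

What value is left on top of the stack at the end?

65     -> [65]
negate -> [-65]
negate -> [65]
dup    -> [65, 65]
mod    -> [0]
negate -> [0]
-7     -> [0, -7]
drop   -> [0]
-59    -> [0, -59]
drop   -> [0]
-3     -> [0, -3]
swap   -> [-3, 0]
dup    -> [-3, 0, 0]
*      -> [-3, 0]
-      -> [-3]
10     -> [-3, 10]
+      -> [7]
negate -> [-7]
negate -> [7]
0      -> [7, 0]
drop   -> [7]

7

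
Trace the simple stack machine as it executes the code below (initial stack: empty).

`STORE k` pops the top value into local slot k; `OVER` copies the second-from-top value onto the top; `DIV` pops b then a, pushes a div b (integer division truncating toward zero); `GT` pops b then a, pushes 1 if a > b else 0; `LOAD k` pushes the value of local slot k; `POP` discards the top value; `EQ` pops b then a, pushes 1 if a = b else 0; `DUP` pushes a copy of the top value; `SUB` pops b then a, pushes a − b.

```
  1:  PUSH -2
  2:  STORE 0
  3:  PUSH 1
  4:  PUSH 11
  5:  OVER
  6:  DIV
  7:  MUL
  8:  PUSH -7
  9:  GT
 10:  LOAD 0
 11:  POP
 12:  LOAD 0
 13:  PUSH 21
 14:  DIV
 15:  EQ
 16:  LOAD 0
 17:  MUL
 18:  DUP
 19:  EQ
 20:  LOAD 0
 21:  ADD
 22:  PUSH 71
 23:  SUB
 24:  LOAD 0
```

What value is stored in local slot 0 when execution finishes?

-2

PUSH -2 → -2
STORE 0 → (empty)
PUSH 1  → 1
PUSH 11 → 1 11
OVER    → 1 11 1
DIV     → 1 11
MUL     → 11
PUSH -7 → 11 -7
GT      → 1
LOAD 0  → 1 -2
POP     → 1
LOAD 0  → 1 -2
PUSH 21 → 1 -2 21
DIV     → 1 0
EQ      → 0
LOAD 0  → 0 -2
MUL     → 0
DUP     → 0 0
EQ      → 1
LOAD 0  → 1 -2
ADD     → -1
PUSH 71 → -1 71
SUB     → -72
LOAD 0  → -72 -2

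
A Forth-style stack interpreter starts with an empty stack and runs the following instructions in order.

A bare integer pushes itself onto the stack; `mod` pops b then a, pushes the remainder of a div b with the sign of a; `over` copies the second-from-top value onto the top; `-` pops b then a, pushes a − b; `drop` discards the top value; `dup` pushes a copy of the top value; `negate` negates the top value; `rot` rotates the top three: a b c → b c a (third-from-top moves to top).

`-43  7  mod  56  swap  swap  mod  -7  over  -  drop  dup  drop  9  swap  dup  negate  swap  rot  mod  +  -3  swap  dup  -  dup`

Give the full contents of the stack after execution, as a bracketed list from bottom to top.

-43     [-43]
7       [-43, 7]
mod     [-1]
56      [-1, 56]
swap    [56, -1]
swap    [-1, 56]
mod     [-1]
-7      [-1, -7]
over    [-1, -7, -1]
-       [-1, -6]
drop    [-1]
dup     [-1, -1]
drop    [-1]
9       [-1, 9]
swap    [9, -1]
dup     [9, -1, -1]
negate  [9, -1, 1]
swap    [9, 1, -1]
rot     [1, -1, 9]
mod     [1, -1]
+       [0]
-3      [0, -3]
swap    [-3, 0]
dup     [-3, 0, 0]
-       [-3, 0]
dup     [-3, 0, 0]

[-3, 0, 0]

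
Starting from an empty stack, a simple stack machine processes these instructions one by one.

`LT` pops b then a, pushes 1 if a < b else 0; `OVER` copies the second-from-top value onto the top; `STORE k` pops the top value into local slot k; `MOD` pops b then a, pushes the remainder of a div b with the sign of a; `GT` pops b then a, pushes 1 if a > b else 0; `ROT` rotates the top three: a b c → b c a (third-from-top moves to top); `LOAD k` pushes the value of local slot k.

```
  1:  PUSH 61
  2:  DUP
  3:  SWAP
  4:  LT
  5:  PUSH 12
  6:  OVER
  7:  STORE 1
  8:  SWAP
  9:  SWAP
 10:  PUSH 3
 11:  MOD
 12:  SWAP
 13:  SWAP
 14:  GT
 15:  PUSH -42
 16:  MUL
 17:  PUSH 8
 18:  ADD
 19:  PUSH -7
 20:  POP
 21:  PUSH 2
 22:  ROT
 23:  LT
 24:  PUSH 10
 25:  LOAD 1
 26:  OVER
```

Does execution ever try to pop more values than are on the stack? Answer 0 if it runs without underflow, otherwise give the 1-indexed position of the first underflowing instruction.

22

PUSH 61   [61]
DUP       [61, 61]
SWAP      [61, 61]
LT        [0]
PUSH 12   [0, 12]
OVER      [0, 12, 0]
STORE 1   [0, 12]
SWAP      [12, 0]
SWAP      [0, 12]
PUSH 3    [0, 12, 3]
MOD       [0, 0]
SWAP      [0, 0]
SWAP      [0, 0]
GT        [0]
PUSH -42  [0, -42]
MUL       [0]
PUSH 8    [0, 8]
ADD       [8]
PUSH -7   [8, -7]
POP       [8]
PUSH 2    [8, 2]
ROT  — needs 3 operands, stack has 2 → underflow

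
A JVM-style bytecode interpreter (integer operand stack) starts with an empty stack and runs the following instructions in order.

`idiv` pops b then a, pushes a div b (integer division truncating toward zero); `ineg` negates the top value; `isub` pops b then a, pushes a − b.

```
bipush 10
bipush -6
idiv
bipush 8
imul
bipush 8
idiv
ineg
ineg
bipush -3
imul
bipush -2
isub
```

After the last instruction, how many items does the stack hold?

1

bipush 10  [10]
bipush -6  [10, -6]
idiv       [-1]
bipush 8   [-1, 8]
imul       [-8]
bipush 8   [-8, 8]
idiv       [-1]
ineg       [1]
ineg       [-1]
bipush -3  [-1, -3]
imul       [3]
bipush -2  [3, -2]
isub       [5]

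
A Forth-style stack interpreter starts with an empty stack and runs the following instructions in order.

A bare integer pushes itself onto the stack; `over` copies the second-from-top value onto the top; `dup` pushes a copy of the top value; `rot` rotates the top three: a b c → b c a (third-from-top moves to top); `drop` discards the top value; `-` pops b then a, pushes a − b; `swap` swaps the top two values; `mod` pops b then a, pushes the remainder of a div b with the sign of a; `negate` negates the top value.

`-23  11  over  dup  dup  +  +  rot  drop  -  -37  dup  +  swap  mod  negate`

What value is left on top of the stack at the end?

74

-23    -> -23
11     -> -23 11
over   -> -23 11 -23
dup    -> -23 11 -23 -23
dup    -> -23 11 -23 -23 -23
+      -> -23 11 -23 -46
+      -> -23 11 -69
rot    -> 11 -69 -23
drop   -> 11 -69
-      -> 80
-37    -> 80 -37
dup    -> 80 -37 -37
+      -> 80 -74
swap   -> -74 80
mod    -> -74
negate -> 74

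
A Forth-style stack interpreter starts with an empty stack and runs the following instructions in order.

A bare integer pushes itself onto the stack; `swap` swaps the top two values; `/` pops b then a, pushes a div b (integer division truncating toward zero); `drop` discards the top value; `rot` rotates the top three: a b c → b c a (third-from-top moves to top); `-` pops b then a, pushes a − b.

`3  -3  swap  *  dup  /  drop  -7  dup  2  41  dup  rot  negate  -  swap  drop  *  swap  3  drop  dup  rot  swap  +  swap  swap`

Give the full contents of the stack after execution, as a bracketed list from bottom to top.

3      -> 3
-3     -> 3 -3
swap   -> -3 3
*      -> -9
dup    -> -9 -9
/      -> 1
drop   -> (empty)
-7     -> -7
dup    -> -7 -7
2      -> -7 -7 2
41     -> -7 -7 2 41
dup    -> -7 -7 2 41 41
rot    -> -7 -7 41 41 2
negate -> -7 -7 41 41 -2
-      -> -7 -7 41 43
swap   -> -7 -7 43 41
drop   -> -7 -7 43
*      -> -7 -301
swap   -> -301 -7
3      -> -301 -7 3
drop   -> -301 -7
dup    -> -301 -7 -7
rot    -> -7 -7 -301
swap   -> -7 -301 -7
+      -> -7 -308
swap   -> -308 -7
swap   -> -7 -308

[-7, -308]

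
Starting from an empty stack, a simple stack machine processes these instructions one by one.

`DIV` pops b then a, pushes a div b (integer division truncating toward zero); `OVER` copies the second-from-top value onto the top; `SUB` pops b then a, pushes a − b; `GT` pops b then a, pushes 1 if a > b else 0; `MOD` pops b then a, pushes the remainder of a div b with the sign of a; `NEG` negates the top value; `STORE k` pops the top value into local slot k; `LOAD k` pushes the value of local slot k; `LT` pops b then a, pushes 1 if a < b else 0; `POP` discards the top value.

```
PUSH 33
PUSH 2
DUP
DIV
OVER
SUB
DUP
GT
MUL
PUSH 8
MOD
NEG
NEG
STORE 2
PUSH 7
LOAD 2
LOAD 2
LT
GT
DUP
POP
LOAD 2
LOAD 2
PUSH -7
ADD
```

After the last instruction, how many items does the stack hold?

PUSH 33 → 33
PUSH 2  → 33 2
DUP     → 33 2 2
DIV     → 33 1
OVER    → 33 1 33
SUB     → 33 -32
DUP     → 33 -32 -32
GT      → 33 0
MUL     → 0
PUSH 8  → 0 8
MOD     → 0
NEG     → 0
NEG     → 0
STORE 2 → (empty)
PUSH 7  → 7
LOAD 2  → 7 0
LOAD 2  → 7 0 0
LT      → 7 0
GT      → 1
DUP     → 1 1
POP     → 1
LOAD 2  → 1 0
LOAD 2  → 1 0 0
PUSH -7 → 1 0 0 -7
ADD     → 1 0 -7

3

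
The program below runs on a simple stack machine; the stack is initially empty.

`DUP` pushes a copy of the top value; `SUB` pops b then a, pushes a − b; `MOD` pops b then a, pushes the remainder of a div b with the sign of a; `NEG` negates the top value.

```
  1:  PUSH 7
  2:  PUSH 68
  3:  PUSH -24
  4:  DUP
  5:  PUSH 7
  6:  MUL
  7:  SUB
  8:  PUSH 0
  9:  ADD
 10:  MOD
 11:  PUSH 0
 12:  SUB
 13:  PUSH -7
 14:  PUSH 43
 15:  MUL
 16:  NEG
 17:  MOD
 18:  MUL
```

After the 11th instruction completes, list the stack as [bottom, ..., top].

[7, 68, 0]

PUSH 7    7
PUSH 68   7 68
PUSH -24  7 68 -24
DUP       7 68 -24 -24
PUSH 7    7 68 -24 -24 7
MUL       7 68 -24 -168
SUB       7 68 144
PUSH 0    7 68 144 0
ADD       7 68 144
MOD       7 68
PUSH 0    7 68 0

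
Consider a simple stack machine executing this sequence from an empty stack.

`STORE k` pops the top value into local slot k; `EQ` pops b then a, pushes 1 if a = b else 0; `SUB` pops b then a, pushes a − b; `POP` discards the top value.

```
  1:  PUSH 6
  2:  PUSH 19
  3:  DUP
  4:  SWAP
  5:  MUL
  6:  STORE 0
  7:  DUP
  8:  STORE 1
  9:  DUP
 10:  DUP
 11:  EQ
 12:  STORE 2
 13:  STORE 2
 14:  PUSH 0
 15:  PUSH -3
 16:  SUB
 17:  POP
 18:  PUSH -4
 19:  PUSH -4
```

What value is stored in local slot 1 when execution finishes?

PUSH 6  → [6]
PUSH 19 → [6, 19]
DUP     → [6, 19, 19]
SWAP    → [6, 19, 19]
MUL     → [6, 361]
STORE 0 → [6]
DUP     → [6, 6]
STORE 1 → [6]
DUP     → [6, 6]
DUP     → [6, 6, 6]
EQ      → [6, 1]
STORE 2 → [6]
STORE 2 → []
PUSH 0  → [0]
PUSH -3 → [0, -3]
SUB     → [3]
POP     → []
PUSH -4 → [-4]
PUSH -4 → [-4, -4]

6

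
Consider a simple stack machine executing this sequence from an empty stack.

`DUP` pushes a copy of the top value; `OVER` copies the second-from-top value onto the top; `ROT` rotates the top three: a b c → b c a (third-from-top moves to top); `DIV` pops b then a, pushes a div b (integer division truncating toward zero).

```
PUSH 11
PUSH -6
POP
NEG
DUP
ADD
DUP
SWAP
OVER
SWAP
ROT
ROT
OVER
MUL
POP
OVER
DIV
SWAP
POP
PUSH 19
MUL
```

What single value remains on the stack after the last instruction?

PUSH 11 -> 11
PUSH -6 -> 11 -6
POP     -> 11
NEG     -> -11
DUP     -> -11 -11
ADD     -> -22
DUP     -> -22 -22
SWAP    -> -22 -22
OVER    -> -22 -22 -22
SWAP    -> -22 -22 -22
ROT     -> -22 -22 -22
ROT     -> -22 -22 -22
OVER    -> -22 -22 -22 -22
MUL     -> -22 -22 484
POP     -> -22 -22
OVER    -> -22 -22 -22
DIV     -> -22 1
SWAP    -> 1 -22
POP     -> 1
PUSH 19 -> 1 19
MUL     -> 19

19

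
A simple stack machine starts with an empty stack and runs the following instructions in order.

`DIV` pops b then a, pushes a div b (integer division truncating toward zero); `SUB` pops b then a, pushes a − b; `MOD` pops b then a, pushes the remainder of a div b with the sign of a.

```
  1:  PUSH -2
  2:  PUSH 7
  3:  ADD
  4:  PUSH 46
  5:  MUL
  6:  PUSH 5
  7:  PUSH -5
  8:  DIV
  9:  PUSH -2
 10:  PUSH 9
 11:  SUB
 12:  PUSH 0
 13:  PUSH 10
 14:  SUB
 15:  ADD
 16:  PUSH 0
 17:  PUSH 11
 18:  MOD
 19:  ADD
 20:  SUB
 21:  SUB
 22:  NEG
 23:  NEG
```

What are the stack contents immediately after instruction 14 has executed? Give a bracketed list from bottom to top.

[230, -1, -11, -10]

PUSH -2 -> -2
PUSH 7  -> -2 7
ADD     -> 5
PUSH 46 -> 5 46
MUL     -> 230
PUSH 5  -> 230 5
PUSH -5 -> 230 5 -5
DIV     -> 230 -1
PUSH -2 -> 230 -1 -2
PUSH 9  -> 230 -1 -2 9
SUB     -> 230 -1 -11
PUSH 0  -> 230 -1 -11 0
PUSH 10 -> 230 -1 -11 0 10
SUB     -> 230 -1 -11 -10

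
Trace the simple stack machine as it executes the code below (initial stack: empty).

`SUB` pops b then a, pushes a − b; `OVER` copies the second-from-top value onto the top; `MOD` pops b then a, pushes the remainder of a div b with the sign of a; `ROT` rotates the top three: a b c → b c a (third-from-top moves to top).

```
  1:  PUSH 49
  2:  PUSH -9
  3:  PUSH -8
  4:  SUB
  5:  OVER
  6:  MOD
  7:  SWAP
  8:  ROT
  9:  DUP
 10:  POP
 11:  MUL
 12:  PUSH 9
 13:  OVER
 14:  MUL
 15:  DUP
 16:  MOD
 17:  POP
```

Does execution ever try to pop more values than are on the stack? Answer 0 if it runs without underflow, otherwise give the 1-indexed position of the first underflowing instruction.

PUSH 49 → 49
PUSH -9 → 49 -9
PUSH -8 → 49 -9 -8
SUB     → 49 -1
OVER    → 49 -1 49
MOD     → 49 -1
SWAP    → -1 49
ROT  — needs 3 operands, stack has 2 → underflow

8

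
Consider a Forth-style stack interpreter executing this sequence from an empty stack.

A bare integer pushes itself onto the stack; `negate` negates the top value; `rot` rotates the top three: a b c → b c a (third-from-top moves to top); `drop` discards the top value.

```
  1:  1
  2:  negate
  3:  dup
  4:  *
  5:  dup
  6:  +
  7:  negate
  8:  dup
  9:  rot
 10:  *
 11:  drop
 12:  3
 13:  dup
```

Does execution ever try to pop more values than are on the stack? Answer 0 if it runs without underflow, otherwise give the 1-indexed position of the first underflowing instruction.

1      -> 1
negate -> -1
dup    -> -1 -1
*      -> 1
dup    -> 1 1
+      -> 2
negate -> -2
dup    -> -2 -2
rot  — needs 3 operands, stack has 2 → underflow

9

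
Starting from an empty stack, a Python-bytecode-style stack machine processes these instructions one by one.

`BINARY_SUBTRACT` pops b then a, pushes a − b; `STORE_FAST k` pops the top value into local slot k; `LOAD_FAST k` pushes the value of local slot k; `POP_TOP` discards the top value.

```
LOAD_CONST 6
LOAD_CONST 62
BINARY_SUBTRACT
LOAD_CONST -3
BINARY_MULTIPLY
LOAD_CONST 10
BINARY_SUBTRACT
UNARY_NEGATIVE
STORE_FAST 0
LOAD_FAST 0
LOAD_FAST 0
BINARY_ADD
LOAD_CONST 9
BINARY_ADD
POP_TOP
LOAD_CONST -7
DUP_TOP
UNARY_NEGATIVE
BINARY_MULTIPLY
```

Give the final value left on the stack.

LOAD_CONST 6    -> [6]
LOAD_CONST 62   -> [6, 62]
BINARY_SUBTRACT -> [-56]
LOAD_CONST -3   -> [-56, -3]
BINARY_MULTIPLY -> [168]
LOAD_CONST 10   -> [168, 10]
BINARY_SUBTRACT -> [158]
UNARY_NEGATIVE  -> [-158]
STORE_FAST 0    -> []
LOAD_FAST 0     -> [-158]
LOAD_FAST 0     -> [-158, -158]
BINARY_ADD      -> [-316]
LOAD_CONST 9    -> [-316, 9]
BINARY_ADD      -> [-307]
POP_TOP         -> []
LOAD_CONST -7   -> [-7]
DUP_TOP         -> [-7, -7]
UNARY_NEGATIVE  -> [-7, 7]
BINARY_MULTIPLY -> [-49]

-49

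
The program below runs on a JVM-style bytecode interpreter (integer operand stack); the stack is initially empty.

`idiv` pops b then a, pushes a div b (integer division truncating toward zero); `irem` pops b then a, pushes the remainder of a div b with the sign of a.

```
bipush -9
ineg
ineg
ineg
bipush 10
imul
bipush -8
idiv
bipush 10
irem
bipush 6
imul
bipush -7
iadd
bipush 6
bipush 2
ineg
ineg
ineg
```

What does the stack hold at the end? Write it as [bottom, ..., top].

bipush -9 → [-9]
ineg      → [9]
ineg      → [-9]
ineg      → [9]
bipush 10 → [9, 10]
imul      → [90]
bipush -8 → [90, -8]
idiv      → [-11]
bipush 10 → [-11, 10]
irem      → [-1]
bipush 6  → [-1, 6]
imul      → [-6]
bipush -7 → [-6, -7]
iadd      → [-13]
bipush 6  → [-13, 6]
bipush 2  → [-13, 6, 2]
ineg      → [-13, 6, -2]
ineg      → [-13, 6, 2]
ineg      → [-13, 6, -2]

[-13, 6, -2]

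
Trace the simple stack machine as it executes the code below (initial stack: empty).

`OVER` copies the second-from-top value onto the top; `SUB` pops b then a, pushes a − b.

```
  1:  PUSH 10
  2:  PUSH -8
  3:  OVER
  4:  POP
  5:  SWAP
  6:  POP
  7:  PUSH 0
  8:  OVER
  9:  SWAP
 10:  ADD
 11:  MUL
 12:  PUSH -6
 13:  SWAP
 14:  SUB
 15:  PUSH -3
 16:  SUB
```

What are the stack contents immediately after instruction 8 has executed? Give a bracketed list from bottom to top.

PUSH 10 : [10]
PUSH -8 : [10, -8]
OVER    : [10, -8, 10]
POP     : [10, -8]
SWAP    : [-8, 10]
POP     : [-8]
PUSH 0  : [-8, 0]
OVER    : [-8, 0, -8]

[-8, 0, -8]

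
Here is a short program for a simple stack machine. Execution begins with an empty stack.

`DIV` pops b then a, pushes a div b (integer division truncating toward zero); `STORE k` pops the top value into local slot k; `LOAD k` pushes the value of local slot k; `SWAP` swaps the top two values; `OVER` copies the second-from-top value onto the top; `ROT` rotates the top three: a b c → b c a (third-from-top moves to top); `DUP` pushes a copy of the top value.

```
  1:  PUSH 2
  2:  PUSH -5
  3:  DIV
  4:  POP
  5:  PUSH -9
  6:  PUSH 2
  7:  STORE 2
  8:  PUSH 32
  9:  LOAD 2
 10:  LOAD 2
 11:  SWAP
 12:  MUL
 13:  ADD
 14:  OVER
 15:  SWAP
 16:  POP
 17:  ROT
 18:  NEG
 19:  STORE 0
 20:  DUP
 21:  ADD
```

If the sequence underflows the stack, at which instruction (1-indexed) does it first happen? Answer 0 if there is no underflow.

PUSH 2   2
PUSH -5  2 -5
DIV      0
POP      (empty)
PUSH -9  -9
PUSH 2   -9 2
STORE 2  -9
PUSH 32  -9 32
LOAD 2   -9 32 2
LOAD 2   -9 32 2 2
SWAP     -9 32 2 2
MUL      -9 32 4
ADD      -9 36
OVER     -9 36 -9
SWAP     -9 -9 36
POP      -9 -9
ROT  — needs 3 operands, stack has 2 → underflow

17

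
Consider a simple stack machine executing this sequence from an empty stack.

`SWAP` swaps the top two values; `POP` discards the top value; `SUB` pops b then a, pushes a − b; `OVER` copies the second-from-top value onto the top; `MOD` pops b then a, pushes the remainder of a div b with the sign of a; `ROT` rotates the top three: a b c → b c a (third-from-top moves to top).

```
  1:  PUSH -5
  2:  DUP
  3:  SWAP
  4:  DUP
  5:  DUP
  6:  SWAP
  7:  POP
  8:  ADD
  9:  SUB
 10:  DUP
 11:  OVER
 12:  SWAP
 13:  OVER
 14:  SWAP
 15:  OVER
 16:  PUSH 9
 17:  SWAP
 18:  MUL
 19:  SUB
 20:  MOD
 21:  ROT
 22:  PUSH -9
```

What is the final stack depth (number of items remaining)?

4

PUSH -5 : -5
DUP     : -5 -5
SWAP    : -5 -5
DUP     : -5 -5 -5
DUP     : -5 -5 -5 -5
SWAP    : -5 -5 -5 -5
POP     : -5 -5 -5
ADD     : -5 -10
SUB     : 5
DUP     : 5 5
OVER    : 5 5 5
SWAP    : 5 5 5
OVER    : 5 5 5 5
SWAP    : 5 5 5 5
OVER    : 5 5 5 5 5
PUSH 9  : 5 5 5 5 5 9
SWAP    : 5 5 5 5 9 5
MUL     : 5 5 5 5 45
SUB     : 5 5 5 -40
MOD     : 5 5 5
ROT     : 5 5 5
PUSH -9 : 5 5 5 -9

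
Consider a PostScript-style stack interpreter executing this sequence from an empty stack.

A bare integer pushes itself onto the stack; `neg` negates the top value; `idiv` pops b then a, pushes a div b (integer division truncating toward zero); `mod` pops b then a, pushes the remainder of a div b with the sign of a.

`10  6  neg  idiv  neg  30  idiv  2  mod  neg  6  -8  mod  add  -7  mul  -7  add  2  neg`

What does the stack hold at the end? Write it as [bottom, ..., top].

10    [10]
6     [10, 6]
neg   [10, -6]
idiv  [-1]
neg   [1]
30    [1, 30]
idiv  [0]
2     [0, 2]
mod   [0]
neg   [0]
6     [0, 6]
-8    [0, 6, -8]
mod   [0, 6]
add   [6]
-7    [6, -7]
mul   [-42]
-7    [-42, -7]
add   [-49]
2     [-49, 2]
neg   [-49, -2]

[-49, -2]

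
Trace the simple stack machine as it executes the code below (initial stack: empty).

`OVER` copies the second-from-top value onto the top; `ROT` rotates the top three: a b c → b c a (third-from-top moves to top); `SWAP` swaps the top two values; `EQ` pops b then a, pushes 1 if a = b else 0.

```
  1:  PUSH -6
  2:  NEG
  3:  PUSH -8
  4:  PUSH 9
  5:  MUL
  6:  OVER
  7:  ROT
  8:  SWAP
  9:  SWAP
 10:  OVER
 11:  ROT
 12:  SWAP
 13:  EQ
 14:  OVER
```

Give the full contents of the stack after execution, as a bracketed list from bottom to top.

PUSH -6 : -6
NEG     : 6
PUSH -8 : 6 -8
PUSH 9  : 6 -8 9
MUL     : 6 -72
OVER    : 6 -72 6
ROT     : -72 6 6
SWAP    : -72 6 6
SWAP    : -72 6 6
OVER    : -72 6 6 6
ROT     : -72 6 6 6
SWAP    : -72 6 6 6
EQ      : -72 6 1
OVER    : -72 6 1 6

[-72, 6, 1, 6]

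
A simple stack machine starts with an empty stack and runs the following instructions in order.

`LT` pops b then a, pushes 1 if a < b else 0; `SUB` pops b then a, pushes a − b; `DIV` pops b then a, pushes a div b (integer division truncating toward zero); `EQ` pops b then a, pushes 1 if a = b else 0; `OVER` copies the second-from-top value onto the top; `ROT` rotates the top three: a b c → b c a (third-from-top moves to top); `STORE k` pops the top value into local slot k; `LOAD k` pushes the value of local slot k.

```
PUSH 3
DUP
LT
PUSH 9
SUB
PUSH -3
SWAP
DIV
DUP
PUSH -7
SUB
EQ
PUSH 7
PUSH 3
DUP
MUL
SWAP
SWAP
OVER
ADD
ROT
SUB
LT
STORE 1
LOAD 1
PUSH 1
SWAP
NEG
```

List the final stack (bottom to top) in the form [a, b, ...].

[1, -1]

PUSH 3  : [3]
DUP     : [3, 3]
LT      : [0]
PUSH 9  : [0, 9]
SUB     : [-9]
PUSH -3 : [-9, -3]
SWAP    : [-3, -9]
DIV     : [0]
DUP     : [0, 0]
PUSH -7 : [0, 0, -7]
SUB     : [0, 7]
EQ      : [0]
PUSH 7  : [0, 7]
PUSH 3  : [0, 7, 3]
DUP     : [0, 7, 3, 3]
MUL     : [0, 7, 9]
SWAP    : [0, 9, 7]
SWAP    : [0, 7, 9]
OVER    : [0, 7, 9, 7]
ADD     : [0, 7, 16]
ROT     : [7, 16, 0]
SUB     : [7, 16]
LT      : [1]
STORE 1 : []
LOAD 1  : [1]
PUSH 1  : [1, 1]
SWAP    : [1, 1]
NEG     : [1, -1]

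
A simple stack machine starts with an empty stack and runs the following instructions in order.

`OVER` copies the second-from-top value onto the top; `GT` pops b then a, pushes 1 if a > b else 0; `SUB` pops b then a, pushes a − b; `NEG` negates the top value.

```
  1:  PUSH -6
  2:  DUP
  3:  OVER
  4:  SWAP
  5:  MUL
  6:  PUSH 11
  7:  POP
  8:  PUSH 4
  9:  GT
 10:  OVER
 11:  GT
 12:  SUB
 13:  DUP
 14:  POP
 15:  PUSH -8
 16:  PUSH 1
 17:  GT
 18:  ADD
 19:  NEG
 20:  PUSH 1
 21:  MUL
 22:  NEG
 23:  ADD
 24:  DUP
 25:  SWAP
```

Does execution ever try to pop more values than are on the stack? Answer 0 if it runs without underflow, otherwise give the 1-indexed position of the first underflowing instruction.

PUSH -6  [-6]
DUP      [-6, -6]
OVER     [-6, -6, -6]
SWAP     [-6, -6, -6]
MUL      [-6, 36]
PUSH 11  [-6, 36, 11]
POP      [-6, 36]
PUSH 4   [-6, 36, 4]
GT       [-6, 1]
OVER     [-6, 1, -6]
GT       [-6, 1]
SUB      [-7]
DUP      [-7, -7]
POP      [-7]
PUSH -8  [-7, -8]
PUSH 1   [-7, -8, 1]
GT       [-7, 0]
ADD      [-7]
NEG      [7]
PUSH 1   [7, 1]
MUL      [7]
NEG      [-7]
ADD  — needs 2 operands, stack has 1 → underflow

23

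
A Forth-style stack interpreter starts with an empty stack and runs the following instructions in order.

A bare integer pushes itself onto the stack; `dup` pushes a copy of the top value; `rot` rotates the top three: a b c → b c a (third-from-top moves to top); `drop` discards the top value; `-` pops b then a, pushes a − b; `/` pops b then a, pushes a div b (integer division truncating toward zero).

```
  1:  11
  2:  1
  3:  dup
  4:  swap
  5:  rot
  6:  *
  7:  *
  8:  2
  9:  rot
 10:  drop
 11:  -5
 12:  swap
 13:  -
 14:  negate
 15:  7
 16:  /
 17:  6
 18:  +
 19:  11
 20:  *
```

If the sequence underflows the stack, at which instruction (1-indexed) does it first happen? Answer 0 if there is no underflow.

11    11
1     11 1
dup   11 1 1
swap  11 1 1
rot   1 1 11
*     1 11
*     11
2     11 2
rot  — needs 3 operands, stack has 2 → underflow

9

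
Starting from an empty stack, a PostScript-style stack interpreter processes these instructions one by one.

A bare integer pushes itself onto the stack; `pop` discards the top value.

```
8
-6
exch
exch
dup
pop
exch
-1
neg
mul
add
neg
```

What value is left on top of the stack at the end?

8     8
-6    8 -6
exch  -6 8
exch  8 -6
dup   8 -6 -6
pop   8 -6
exch  -6 8
-1    -6 8 -1
neg   -6 8 1
mul   -6 8
add   2
neg   -2

-2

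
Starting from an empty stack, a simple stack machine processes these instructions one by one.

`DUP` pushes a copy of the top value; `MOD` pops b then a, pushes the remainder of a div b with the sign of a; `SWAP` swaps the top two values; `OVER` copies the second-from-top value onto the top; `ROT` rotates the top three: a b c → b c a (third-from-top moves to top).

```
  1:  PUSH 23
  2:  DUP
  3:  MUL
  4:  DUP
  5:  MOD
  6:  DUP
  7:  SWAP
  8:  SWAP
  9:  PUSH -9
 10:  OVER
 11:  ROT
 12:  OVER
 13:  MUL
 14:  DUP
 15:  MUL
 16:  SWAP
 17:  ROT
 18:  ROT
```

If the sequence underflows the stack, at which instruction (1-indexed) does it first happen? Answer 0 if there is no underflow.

PUSH 23 -> 23
DUP     -> 23 23
MUL     -> 529
DUP     -> 529 529
MOD     -> 0
DUP     -> 0 0
SWAP    -> 0 0
SWAP    -> 0 0
PUSH -9 -> 0 0 -9
OVER    -> 0 0 -9 0
ROT     -> 0 -9 0 0
OVER    -> 0 -9 0 0 0
MUL     -> 0 -9 0 0
DUP     -> 0 -9 0 0 0
MUL     -> 0 -9 0 0
SWAP    -> 0 -9 0 0
ROT     -> 0 0 0 -9
ROT     -> 0 0 -9 0

0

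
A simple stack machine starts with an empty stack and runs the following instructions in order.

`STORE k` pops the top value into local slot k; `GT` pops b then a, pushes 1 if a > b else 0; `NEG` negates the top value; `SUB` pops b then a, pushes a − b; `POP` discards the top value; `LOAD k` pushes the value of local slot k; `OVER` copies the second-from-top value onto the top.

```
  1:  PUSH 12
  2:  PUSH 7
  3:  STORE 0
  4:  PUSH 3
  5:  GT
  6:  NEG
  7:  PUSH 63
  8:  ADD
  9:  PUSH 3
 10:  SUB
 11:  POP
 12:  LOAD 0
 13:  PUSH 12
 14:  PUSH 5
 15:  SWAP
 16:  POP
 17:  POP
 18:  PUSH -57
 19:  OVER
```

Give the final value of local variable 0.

7

PUSH 12  -> [12]
PUSH 7   -> [12, 7]
STORE 0  -> [12]
PUSH 3   -> [12, 3]
GT       -> [1]
NEG      -> [-1]
PUSH 63  -> [-1, 63]
ADD      -> [62]
PUSH 3   -> [62, 3]
SUB      -> [59]
POP      -> []
LOAD 0   -> [7]
PUSH 12  -> [7, 12]
PUSH 5   -> [7, 12, 5]
SWAP     -> [7, 5, 12]
POP      -> [7, 5]
POP      -> [7]
PUSH -57 -> [7, -57]
OVER     -> [7, -57, 7]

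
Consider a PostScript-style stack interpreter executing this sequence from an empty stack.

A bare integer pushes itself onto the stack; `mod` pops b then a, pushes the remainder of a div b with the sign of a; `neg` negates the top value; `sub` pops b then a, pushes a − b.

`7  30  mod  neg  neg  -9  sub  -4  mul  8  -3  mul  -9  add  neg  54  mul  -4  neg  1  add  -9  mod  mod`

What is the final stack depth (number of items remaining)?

2

7    [7]
30   [7, 30]
mod  [7]
neg  [-7]
neg  [7]
-9   [7, -9]
sub  [16]
-4   [16, -4]
mul  [-64]
8    [-64, 8]
-3   [-64, 8, -3]
mul  [-64, -24]
-9   [-64, -24, -9]
add  [-64, -33]
neg  [-64, 33]
54   [-64, 33, 54]
mul  [-64, 1782]
-4   [-64, 1782, -4]
neg  [-64, 1782, 4]
1    [-64, 1782, 4, 1]
add  [-64, 1782, 5]
-9   [-64, 1782, 5, -9]
mod  [-64, 1782, 5]
mod  [-64, 2]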